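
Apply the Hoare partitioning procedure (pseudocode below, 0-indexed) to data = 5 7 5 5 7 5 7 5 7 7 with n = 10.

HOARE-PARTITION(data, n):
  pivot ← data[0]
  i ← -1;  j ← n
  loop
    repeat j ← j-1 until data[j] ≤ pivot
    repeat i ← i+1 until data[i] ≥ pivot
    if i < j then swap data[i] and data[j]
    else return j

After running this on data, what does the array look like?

pivot=5
j stops at 7 (5), i stops at 0 (5); swap ⇒ 5 7 5 5 7 5 7 5 7 7
j stops at 5 (5), i stops at 1 (7); swap ⇒ 5 5 5 5 7 7 7 5 7 7
j stops at 3 (5), i stops at 2 (5); swap ⇒ 5 5 5 5 7 7 7 5 7 7
j stops at 2, i stops at 3; i≥j ⇒ return 2. data=5 5 5 5 7 7 7 5 7 7

5 5 5 5 7 7 7 5 7 7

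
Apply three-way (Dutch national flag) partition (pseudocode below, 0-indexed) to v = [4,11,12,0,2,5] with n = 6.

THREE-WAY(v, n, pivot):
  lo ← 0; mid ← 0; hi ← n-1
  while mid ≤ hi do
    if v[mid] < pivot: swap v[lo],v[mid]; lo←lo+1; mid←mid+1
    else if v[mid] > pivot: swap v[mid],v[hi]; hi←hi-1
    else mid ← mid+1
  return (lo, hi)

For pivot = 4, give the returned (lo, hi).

pivot = 4; lo=0, mid=0, hi=5
v[mid]=4=4: mid=1
v[mid]=11>4: swap v[1],v[5]; hi=4 → [4,5,12,0,2,11]
v[mid]=5>4: swap v[1],v[4]; hi=3 → [4,2,12,0,5,11]
v[mid]=2<4: swap v[0],v[1]; lo=1,mid=2 → [2,4,12,0,5,11]
v[mid]=12>4: swap v[2],v[3]; hi=2 → [2,4,0,12,5,11]
v[mid]=0<4: swap v[1],v[2]; lo=2,mid=3 → [2,0,4,12,5,11]
end: lo=2, hi=2; v = [2,0,4,12,5,11]

(2, 2)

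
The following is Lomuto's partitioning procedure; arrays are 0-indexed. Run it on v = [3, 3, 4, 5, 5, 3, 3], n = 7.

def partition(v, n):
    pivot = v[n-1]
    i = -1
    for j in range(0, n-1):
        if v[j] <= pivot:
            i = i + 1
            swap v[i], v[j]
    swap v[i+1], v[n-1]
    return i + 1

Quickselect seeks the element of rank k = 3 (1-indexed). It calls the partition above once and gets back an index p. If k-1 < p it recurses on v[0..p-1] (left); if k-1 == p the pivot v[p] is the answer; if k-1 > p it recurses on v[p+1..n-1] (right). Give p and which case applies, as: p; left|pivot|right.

3; left

pivot=3, i=-1
j=0: 3≤3, i=0, swap(0,0) ⇒ [3, 3, 4, 5, 5, 3, 3]
j=1: 3≤3, i=1, swap(1,1) ⇒ [3, 3, 4, 5, 5, 3, 3]
j=2: 4>3, skip
j=3: 5>3, skip
j=4: 5>3, skip
j=5: 3≤3, i=2, swap(2,5) ⇒ [3, 3, 3, 5, 5, 4, 3]
swap(3,6) ⇒ [3, 3, 3, 3, 5, 4, 5]; return 3
p = 3; k-1 = 2 < 3 ⇒ left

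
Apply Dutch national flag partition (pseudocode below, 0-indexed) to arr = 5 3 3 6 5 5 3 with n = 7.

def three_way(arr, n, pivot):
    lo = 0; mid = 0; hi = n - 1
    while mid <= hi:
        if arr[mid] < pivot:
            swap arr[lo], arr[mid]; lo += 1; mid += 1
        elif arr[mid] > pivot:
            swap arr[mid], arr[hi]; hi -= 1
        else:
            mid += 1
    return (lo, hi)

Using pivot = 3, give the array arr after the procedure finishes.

pivot = 3; lo=0, mid=0, hi=6
arr[mid]=5>3: swap arr[0],arr[6]; hi=5 → 3 3 3 6 5 5 5
arr[mid]=3=3: mid=1
arr[mid]=3=3: mid=2
arr[mid]=3=3: mid=3
arr[mid]=6>3: swap arr[3],arr[5]; hi=4 → 3 3 3 5 5 6 5
arr[mid]=5>3: swap arr[3],arr[4]; hi=3 → 3 3 3 5 5 6 5
arr[mid]=5>3: swap arr[3],arr[3]; hi=2 → 3 3 3 5 5 6 5
end: lo=0, hi=2; arr = 3 3 3 5 5 6 5

3 3 3 5 5 6 5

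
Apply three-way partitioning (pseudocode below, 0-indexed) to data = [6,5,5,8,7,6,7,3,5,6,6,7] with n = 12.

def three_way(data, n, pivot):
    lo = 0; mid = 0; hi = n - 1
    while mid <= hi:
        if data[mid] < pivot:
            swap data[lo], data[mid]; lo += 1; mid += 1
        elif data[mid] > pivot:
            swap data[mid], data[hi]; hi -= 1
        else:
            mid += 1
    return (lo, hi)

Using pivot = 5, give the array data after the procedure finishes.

pivot = 5; lo=0, mid=0, hi=11
data[mid]=6>5: swap data[0],data[11]; hi=10 → [7,5,5,8,7,6,7,3,5,6,6,6]
data[mid]=7>5: swap data[0],data[10]; hi=9 → [6,5,5,8,7,6,7,3,5,6,7,6]
data[mid]=6>5: swap data[0],data[9]; hi=8 → [6,5,5,8,7,6,7,3,5,6,7,6]
data[mid]=6>5: swap data[0],data[8]; hi=7 → [5,5,5,8,7,6,7,3,6,6,7,6]
data[mid]=5=5: mid=1
data[mid]=5=5: mid=2
data[mid]=5=5: mid=3
data[mid]=8>5: swap data[3],data[7]; hi=6 → [5,5,5,3,7,6,7,8,6,6,7,6]
data[mid]=3<5: swap data[0],data[3]; lo=1,mid=4 → [3,5,5,5,7,6,7,8,6,6,7,6]
data[mid]=7>5: swap data[4],data[6]; hi=5 → [3,5,5,5,7,6,7,8,6,6,7,6]
data[mid]=7>5: swap data[4],data[5]; hi=4 → [3,5,5,5,6,7,7,8,6,6,7,6]
data[mid]=6>5: swap data[4],data[4]; hi=3 → [3,5,5,5,6,7,7,8,6,6,7,6]
end: lo=1, hi=3; data = [3,5,5,5,6,7,7,8,6,6,7,6]

[3,5,5,5,6,7,7,8,6,6,7,6]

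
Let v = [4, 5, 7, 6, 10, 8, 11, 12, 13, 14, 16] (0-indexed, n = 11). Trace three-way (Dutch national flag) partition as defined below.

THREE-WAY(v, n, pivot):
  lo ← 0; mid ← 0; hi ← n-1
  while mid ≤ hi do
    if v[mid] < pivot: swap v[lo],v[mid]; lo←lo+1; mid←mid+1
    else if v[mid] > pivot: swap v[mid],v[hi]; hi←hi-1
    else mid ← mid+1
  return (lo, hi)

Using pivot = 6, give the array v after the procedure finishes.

lo=0 mid=0 hi=10
4<6: swap(0,0), lo=1 mid=1 ⇒ [4, 5, 7, 6, 10, 8, 11, 12, 13, 14, 16]
5<6: swap(1,1), lo=2 mid=2 ⇒ [4, 5, 7, 6, 10, 8, 11, 12, 13, 14, 16]
7>6: swap(2,10), hi=9 ⇒ [4, 5, 16, 6, 10, 8, 11, 12, 13, 14, 7]
16>6: swap(2,9), hi=8 ⇒ [4, 5, 14, 6, 10, 8, 11, 12, 13, 16, 7]
14>6: swap(2,8), hi=7 ⇒ [4, 5, 13, 6, 10, 8, 11, 12, 14, 16, 7]
13>6: swap(2,7), hi=6 ⇒ [4, 5, 12, 6, 10, 8, 11, 13, 14, 16, 7]
12>6: swap(2,6), hi=5 ⇒ [4, 5, 11, 6, 10, 8, 12, 13, 14, 16, 7]
11>6: swap(2,5), hi=4 ⇒ [4, 5, 8, 6, 10, 11, 12, 13, 14, 16, 7]
8>6: swap(2,4), hi=3 ⇒ [4, 5, 10, 6, 8, 11, 12, 13, 14, 16, 7]
10>6: swap(2,3), hi=2 ⇒ [4, 5, 6, 10, 8, 11, 12, 13, 14, 16, 7]
6=6: mid=3
done. lo=2 hi=2; v=[4, 5, 6, 10, 8, 11, 12, 13, 14, 16, 7]

[4, 5, 6, 10, 8, 11, 12, 13, 14, 16, 7]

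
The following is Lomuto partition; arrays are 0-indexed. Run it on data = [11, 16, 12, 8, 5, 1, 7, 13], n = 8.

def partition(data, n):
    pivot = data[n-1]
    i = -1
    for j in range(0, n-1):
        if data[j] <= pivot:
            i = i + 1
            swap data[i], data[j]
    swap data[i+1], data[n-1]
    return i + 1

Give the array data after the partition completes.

pivot=13, i=-1
j=0: 11≤13, i=0, swap(0,0) ⇒ [11, 16, 12, 8, 5, 1, 7, 13]
j=1: 16>13, skip
j=2: 12≤13, i=1, swap(1,2) ⇒ [11, 12, 16, 8, 5, 1, 7, 13]
j=3: 8≤13, i=2, swap(2,3) ⇒ [11, 12, 8, 16, 5, 1, 7, 13]
j=4: 5≤13, i=3, swap(3,4) ⇒ [11, 12, 8, 5, 16, 1, 7, 13]
j=5: 1≤13, i=4, swap(4,5) ⇒ [11, 12, 8, 5, 1, 16, 7, 13]
j=6: 7≤13, i=5, swap(5,6) ⇒ [11, 12, 8, 5, 1, 7, 16, 13]
swap(6,7) ⇒ [11, 12, 8, 5, 1, 7, 13, 16]; return 6

[11, 12, 8, 5, 1, 7, 13, 16]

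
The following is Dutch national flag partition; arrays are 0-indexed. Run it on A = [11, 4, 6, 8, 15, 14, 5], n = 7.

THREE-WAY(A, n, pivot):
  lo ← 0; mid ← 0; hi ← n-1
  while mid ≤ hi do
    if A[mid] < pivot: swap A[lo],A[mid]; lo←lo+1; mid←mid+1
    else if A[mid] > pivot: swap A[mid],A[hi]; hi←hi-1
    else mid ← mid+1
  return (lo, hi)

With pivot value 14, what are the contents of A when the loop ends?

[11, 4, 6, 8, 5, 14, 15]

lo=0 mid=0 hi=6
11<14: swap(0,0), lo=1 mid=1 ⇒ [11, 4, 6, 8, 15, 14, 5]
4<14: swap(1,1), lo=2 mid=2 ⇒ [11, 4, 6, 8, 15, 14, 5]
6<14: swap(2,2), lo=3 mid=3 ⇒ [11, 4, 6, 8, 15, 14, 5]
8<14: swap(3,3), lo=4 mid=4 ⇒ [11, 4, 6, 8, 15, 14, 5]
15>14: swap(4,6), hi=5 ⇒ [11, 4, 6, 8, 5, 14, 15]
5<14: swap(4,4), lo=5 mid=5 ⇒ [11, 4, 6, 8, 5, 14, 15]
14=14: mid=6
done. lo=5 hi=5; A=[11, 4, 6, 8, 5, 14, 15]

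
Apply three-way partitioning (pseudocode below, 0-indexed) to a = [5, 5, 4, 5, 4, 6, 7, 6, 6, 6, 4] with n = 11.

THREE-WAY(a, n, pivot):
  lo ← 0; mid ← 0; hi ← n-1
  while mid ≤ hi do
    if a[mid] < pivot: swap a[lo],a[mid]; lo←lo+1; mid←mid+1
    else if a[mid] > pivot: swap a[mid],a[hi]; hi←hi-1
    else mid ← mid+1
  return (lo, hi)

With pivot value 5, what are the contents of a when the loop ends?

[4, 4, 4, 5, 5, 5, 6, 6, 6, 7, 6]

pivot = 5; lo=0, mid=0, hi=10
a[mid]=5=5: mid=1
a[mid]=5=5: mid=2
a[mid]=4<5: swap a[0],a[2]; lo=1,mid=3 → [4, 5, 5, 5, 4, 6, 7, 6, 6, 6, 4]
a[mid]=5=5: mid=4
a[mid]=4<5: swap a[1],a[4]; lo=2,mid=5 → [4, 4, 5, 5, 5, 6, 7, 6, 6, 6, 4]
a[mid]=6>5: swap a[5],a[10]; hi=9 → [4, 4, 5, 5, 5, 4, 7, 6, 6, 6, 6]
a[mid]=4<5: swap a[2],a[5]; lo=3,mid=6 → [4, 4, 4, 5, 5, 5, 7, 6, 6, 6, 6]
a[mid]=7>5: swap a[6],a[9]; hi=8 → [4, 4, 4, 5, 5, 5, 6, 6, 6, 7, 6]
a[mid]=6>5: swap a[6],a[8]; hi=7 → [4, 4, 4, 5, 5, 5, 6, 6, 6, 7, 6]
a[mid]=6>5: swap a[6],a[7]; hi=6 → [4, 4, 4, 5, 5, 5, 6, 6, 6, 7, 6]
a[mid]=6>5: swap a[6],a[6]; hi=5 → [4, 4, 4, 5, 5, 5, 6, 6, 6, 7, 6]
end: lo=3, hi=5; a = [4, 4, 4, 5, 5, 5, 6, 6, 6, 7, 6]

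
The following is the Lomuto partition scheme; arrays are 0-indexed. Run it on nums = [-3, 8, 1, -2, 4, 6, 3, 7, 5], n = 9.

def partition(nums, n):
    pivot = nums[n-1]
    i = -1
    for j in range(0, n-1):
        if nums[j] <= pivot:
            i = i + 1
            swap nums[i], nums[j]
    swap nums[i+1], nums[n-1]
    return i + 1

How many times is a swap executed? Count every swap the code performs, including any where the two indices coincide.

6

pivot = nums[8] = 5; i = -1
j=0: nums[0]=-3 ≤ 5 → i=0, swap nums[0],nums[0] (no change) → [-3, 8, 1, -2, 4, 6, 3, 7, 5]
j=1: nums[1]=8 > 5 → no swap
j=2: nums[2]=1 ≤ 5 → i=1, swap nums[1],nums[2] → [-3, 1, 8, -2, 4, 6, 3, 7, 5]
j=3: nums[3]=-2 ≤ 5 → i=2, swap nums[2],nums[3] → [-3, 1, -2, 8, 4, 6, 3, 7, 5]
j=4: nums[4]=4 ≤ 5 → i=3, swap nums[3],nums[4] → [-3, 1, -2, 4, 8, 6, 3, 7, 5]
j=5: nums[5]=6 > 5 → no swap
j=6: nums[6]=3 ≤ 5 → i=4, swap nums[4],nums[6] → [-3, 1, -2, 4, 3, 6, 8, 7, 5]
j=7: nums[7]=7 > 5 → no swap
final swap nums[5],nums[8] → [-3, 1, -2, 4, 3, 5, 8, 7, 6]; return 5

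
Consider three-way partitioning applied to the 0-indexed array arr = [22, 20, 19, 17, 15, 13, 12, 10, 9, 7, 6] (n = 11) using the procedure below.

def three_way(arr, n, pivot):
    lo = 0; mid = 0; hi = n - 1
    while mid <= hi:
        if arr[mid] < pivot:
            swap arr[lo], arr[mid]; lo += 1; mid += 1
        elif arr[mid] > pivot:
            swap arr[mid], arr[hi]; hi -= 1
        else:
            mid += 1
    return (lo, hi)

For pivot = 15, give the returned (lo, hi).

(6, 6)

lo=0 mid=0 hi=10
22>15: swap(0,10), hi=9 ⇒ [6, 20, 19, 17, 15, 13, 12, 10, 9, 7, 22]
6<15: swap(0,0), lo=1 mid=1 ⇒ [6, 20, 19, 17, 15, 13, 12, 10, 9, 7, 22]
20>15: swap(1,9), hi=8 ⇒ [6, 7, 19, 17, 15, 13, 12, 10, 9, 20, 22]
7<15: swap(1,1), lo=2 mid=2 ⇒ [6, 7, 19, 17, 15, 13, 12, 10, 9, 20, 22]
19>15: swap(2,8), hi=7 ⇒ [6, 7, 9, 17, 15, 13, 12, 10, 19, 20, 22]
9<15: swap(2,2), lo=3 mid=3 ⇒ [6, 7, 9, 17, 15, 13, 12, 10, 19, 20, 22]
17>15: swap(3,7), hi=6 ⇒ [6, 7, 9, 10, 15, 13, 12, 17, 19, 20, 22]
10<15: swap(3,3), lo=4 mid=4 ⇒ [6, 7, 9, 10, 15, 13, 12, 17, 19, 20, 22]
15=15: mid=5
13<15: swap(4,5), lo=5 mid=6 ⇒ [6, 7, 9, 10, 13, 15, 12, 17, 19, 20, 22]
12<15: swap(5,6), lo=6 mid=7 ⇒ [6, 7, 9, 10, 13, 12, 15, 17, 19, 20, 22]
done. lo=6 hi=6; arr=[6, 7, 9, 10, 13, 12, 15, 17, 19, 20, 22]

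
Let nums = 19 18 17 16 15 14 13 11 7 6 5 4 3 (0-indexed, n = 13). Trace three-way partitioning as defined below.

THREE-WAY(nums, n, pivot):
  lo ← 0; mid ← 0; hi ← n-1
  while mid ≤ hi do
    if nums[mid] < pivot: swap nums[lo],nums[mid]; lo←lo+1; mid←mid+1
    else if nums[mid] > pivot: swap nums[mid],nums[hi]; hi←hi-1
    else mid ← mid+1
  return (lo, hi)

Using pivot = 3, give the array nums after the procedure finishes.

lo=0 mid=0 hi=12
19>3: swap(0,12), hi=11 ⇒ 3 18 17 16 15 14 13 11 7 6 5 4 19
3=3: mid=1
18>3: swap(1,11), hi=10 ⇒ 3 4 17 16 15 14 13 11 7 6 5 18 19
4>3: swap(1,10), hi=9 ⇒ 3 5 17 16 15 14 13 11 7 6 4 18 19
5>3: swap(1,9), hi=8 ⇒ 3 6 17 16 15 14 13 11 7 5 4 18 19
6>3: swap(1,8), hi=7 ⇒ 3 7 17 16 15 14 13 11 6 5 4 18 19
7>3: swap(1,7), hi=6 ⇒ 3 11 17 16 15 14 13 7 6 5 4 18 19
11>3: swap(1,6), hi=5 ⇒ 3 13 17 16 15 14 11 7 6 5 4 18 19
13>3: swap(1,5), hi=4 ⇒ 3 14 17 16 15 13 11 7 6 5 4 18 19
14>3: swap(1,4), hi=3 ⇒ 3 15 17 16 14 13 11 7 6 5 4 18 19
15>3: swap(1,3), hi=2 ⇒ 3 16 17 15 14 13 11 7 6 5 4 18 19
16>3: swap(1,2), hi=1 ⇒ 3 17 16 15 14 13 11 7 6 5 4 18 19
17>3: swap(1,1), hi=0 ⇒ 3 17 16 15 14 13 11 7 6 5 4 18 19
done. lo=0 hi=0; nums=3 17 16 15 14 13 11 7 6 5 4 18 19

3 17 16 15 14 13 11 7 6 5 4 18 19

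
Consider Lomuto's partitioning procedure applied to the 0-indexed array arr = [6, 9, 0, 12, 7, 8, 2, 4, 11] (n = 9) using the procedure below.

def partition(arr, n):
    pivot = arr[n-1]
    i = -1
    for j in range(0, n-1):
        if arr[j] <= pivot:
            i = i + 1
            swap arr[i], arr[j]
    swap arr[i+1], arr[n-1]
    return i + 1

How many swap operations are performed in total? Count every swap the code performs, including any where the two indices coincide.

8

pivot=11, i=-1
j=0: 6≤11, i=0, swap(0,0) ⇒ [6, 9, 0, 12, 7, 8, 2, 4, 11]
j=1: 9≤11, i=1, swap(1,1) ⇒ [6, 9, 0, 12, 7, 8, 2, 4, 11]
j=2: 0≤11, i=2, swap(2,2) ⇒ [6, 9, 0, 12, 7, 8, 2, 4, 11]
j=3: 12>11, skip
j=4: 7≤11, i=3, swap(3,4) ⇒ [6, 9, 0, 7, 12, 8, 2, 4, 11]
j=5: 8≤11, i=4, swap(4,5) ⇒ [6, 9, 0, 7, 8, 12, 2, 4, 11]
j=6: 2≤11, i=5, swap(5,6) ⇒ [6, 9, 0, 7, 8, 2, 12, 4, 11]
j=7: 4≤11, i=6, swap(6,7) ⇒ [6, 9, 0, 7, 8, 2, 4, 12, 11]
swap(7,8) ⇒ [6, 9, 0, 7, 8, 2, 4, 11, 12]; return 7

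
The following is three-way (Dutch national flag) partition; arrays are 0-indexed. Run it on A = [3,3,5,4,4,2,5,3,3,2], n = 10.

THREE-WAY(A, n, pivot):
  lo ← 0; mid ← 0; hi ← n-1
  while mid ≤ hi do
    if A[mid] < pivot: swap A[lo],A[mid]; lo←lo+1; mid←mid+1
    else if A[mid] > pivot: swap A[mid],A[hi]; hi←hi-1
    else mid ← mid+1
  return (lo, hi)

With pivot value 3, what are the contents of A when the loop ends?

lo=0 mid=0 hi=9
3=3: mid=1
3=3: mid=2
5>3: swap(2,9), hi=8 ⇒ [3,3,2,4,4,2,5,3,3,5]
2<3: swap(0,2), lo=1 mid=3 ⇒ [2,3,3,4,4,2,5,3,3,5]
4>3: swap(3,8), hi=7 ⇒ [2,3,3,3,4,2,5,3,4,5]
3=3: mid=4
4>3: swap(4,7), hi=6 ⇒ [2,3,3,3,3,2,5,4,4,5]
3=3: mid=5
2<3: swap(1,5), lo=2 mid=6 ⇒ [2,2,3,3,3,3,5,4,4,5]
5>3: swap(6,6), hi=5 ⇒ [2,2,3,3,3,3,5,4,4,5]
done. lo=2 hi=5; A=[2,2,3,3,3,3,5,4,4,5]

[2,2,3,3,3,3,5,4,4,5]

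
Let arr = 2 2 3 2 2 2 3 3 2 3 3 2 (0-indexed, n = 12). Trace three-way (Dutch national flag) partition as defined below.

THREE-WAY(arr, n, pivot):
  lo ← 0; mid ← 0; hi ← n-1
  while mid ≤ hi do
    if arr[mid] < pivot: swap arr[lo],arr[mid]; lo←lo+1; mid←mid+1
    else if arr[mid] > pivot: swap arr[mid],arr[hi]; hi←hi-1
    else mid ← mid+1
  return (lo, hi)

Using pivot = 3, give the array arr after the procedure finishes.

2 2 2 2 2 2 2 3 3 3 3 3

pivot = 3; lo=0, mid=0, hi=11
arr[mid]=2<3: swap arr[0],arr[0]; lo=1,mid=1 → 2 2 3 2 2 2 3 3 2 3 3 2
arr[mid]=2<3: swap arr[1],arr[1]; lo=2,mid=2 → 2 2 3 2 2 2 3 3 2 3 3 2
arr[mid]=3=3: mid=3
arr[mid]=2<3: swap arr[2],arr[3]; lo=3,mid=4 → 2 2 2 3 2 2 3 3 2 3 3 2
arr[mid]=2<3: swap arr[3],arr[4]; lo=4,mid=5 → 2 2 2 2 3 2 3 3 2 3 3 2
arr[mid]=2<3: swap arr[4],arr[5]; lo=5,mid=6 → 2 2 2 2 2 3 3 3 2 3 3 2
arr[mid]=3=3: mid=7
arr[mid]=3=3: mid=8
arr[mid]=2<3: swap arr[5],arr[8]; lo=6,mid=9 → 2 2 2 2 2 2 3 3 3 3 3 2
arr[mid]=3=3: mid=10
arr[mid]=3=3: mid=11
arr[mid]=2<3: swap arr[6],arr[11]; lo=7,mid=12 → 2 2 2 2 2 2 2 3 3 3 3 3
end: lo=7, hi=11; arr = 2 2 2 2 2 2 2 3 3 3 3 3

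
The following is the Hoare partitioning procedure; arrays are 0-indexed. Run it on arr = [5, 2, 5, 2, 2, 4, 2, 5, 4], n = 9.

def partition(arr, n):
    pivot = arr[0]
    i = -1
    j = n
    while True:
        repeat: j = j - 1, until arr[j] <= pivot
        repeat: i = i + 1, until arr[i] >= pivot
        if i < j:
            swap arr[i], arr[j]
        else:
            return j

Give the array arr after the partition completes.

[4, 2, 5, 2, 2, 4, 2, 5, 5]

pivot=5
j stops at 8 (4), i stops at 0 (5); swap ⇒ [4, 2, 5, 2, 2, 4, 2, 5, 5]
j stops at 7 (5), i stops at 2 (5); swap ⇒ [4, 2, 5, 2, 2, 4, 2, 5, 5]
j stops at 6, i stops at 7; i≥j ⇒ return 6. arr=[4, 2, 5, 2, 2, 4, 2, 5, 5]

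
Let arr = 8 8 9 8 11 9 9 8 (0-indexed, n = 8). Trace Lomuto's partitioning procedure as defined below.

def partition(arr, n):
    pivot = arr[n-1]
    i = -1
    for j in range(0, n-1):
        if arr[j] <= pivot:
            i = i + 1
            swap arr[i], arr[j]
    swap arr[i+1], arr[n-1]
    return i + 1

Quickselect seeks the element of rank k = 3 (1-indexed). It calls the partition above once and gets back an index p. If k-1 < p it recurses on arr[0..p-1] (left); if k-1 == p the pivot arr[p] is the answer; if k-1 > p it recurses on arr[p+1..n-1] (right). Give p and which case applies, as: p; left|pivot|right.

pivot=8, i=-1
j=0: 8≤8, i=0, swap(0,0) ⇒ 8 8 9 8 11 9 9 8
j=1: 8≤8, i=1, swap(1,1) ⇒ 8 8 9 8 11 9 9 8
j=2: 9>8, skip
j=3: 8≤8, i=2, swap(2,3) ⇒ 8 8 8 9 11 9 9 8
j=4: 11>8, skip
j=5: 9>8, skip
j=6: 9>8, skip
swap(3,7) ⇒ 8 8 8 8 11 9 9 9; return 3
p = 3; k-1 = 2 < 3 ⇒ left

3; left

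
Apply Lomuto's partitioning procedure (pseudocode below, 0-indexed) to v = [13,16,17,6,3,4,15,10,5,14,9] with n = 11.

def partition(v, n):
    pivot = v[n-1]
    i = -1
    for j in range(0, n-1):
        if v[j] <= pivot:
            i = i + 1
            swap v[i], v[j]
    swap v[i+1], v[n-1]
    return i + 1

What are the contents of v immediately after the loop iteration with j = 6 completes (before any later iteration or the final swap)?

pivot = v[10] = 9; i = -1
j=0: v[0]=13 > 9 → no swap
j=1: v[1]=16 > 9 → no swap
j=2: v[2]=17 > 9 → no swap
j=3: v[3]=6 ≤ 9 → i=0, swap v[0],v[3] → [6,16,17,13,3,4,15,10,5,14,9]
j=4: v[4]=3 ≤ 9 → i=1, swap v[1],v[4] → [6,3,17,13,16,4,15,10,5,14,9]
j=5: v[5]=4 ≤ 9 → i=2, swap v[2],v[5] → [6,3,4,13,16,17,15,10,5,14,9]
j=6: v[6]=15 > 9 → no swap
(after j=6) v = [6,3,4,13,16,17,15,10,5,14,9]

[6,3,4,13,16,17,15,10,5,14,9]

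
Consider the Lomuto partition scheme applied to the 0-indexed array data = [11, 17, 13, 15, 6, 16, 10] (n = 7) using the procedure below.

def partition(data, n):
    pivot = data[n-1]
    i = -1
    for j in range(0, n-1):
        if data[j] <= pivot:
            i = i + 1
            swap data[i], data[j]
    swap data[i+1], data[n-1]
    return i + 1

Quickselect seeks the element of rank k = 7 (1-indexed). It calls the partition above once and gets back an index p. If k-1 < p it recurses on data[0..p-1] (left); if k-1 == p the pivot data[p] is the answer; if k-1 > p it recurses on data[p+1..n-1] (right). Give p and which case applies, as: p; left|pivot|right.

pivot = data[6] = 10; i = -1
j=0: data[0]=11 > 10 → no swap
j=1: data[1]=17 > 10 → no swap
j=2: data[2]=13 > 10 → no swap
j=3: data[3]=15 > 10 → no swap
j=4: data[4]=6 ≤ 10 → i=0, swap data[0],data[4] → [6, 17, 13, 15, 11, 16, 10]
j=5: data[5]=16 > 10 → no swap
final swap data[1],data[6] → [6, 10, 13, 15, 11, 16, 17]; return 1
p = 1; k-1 = 6 > 1 ⇒ right

1; right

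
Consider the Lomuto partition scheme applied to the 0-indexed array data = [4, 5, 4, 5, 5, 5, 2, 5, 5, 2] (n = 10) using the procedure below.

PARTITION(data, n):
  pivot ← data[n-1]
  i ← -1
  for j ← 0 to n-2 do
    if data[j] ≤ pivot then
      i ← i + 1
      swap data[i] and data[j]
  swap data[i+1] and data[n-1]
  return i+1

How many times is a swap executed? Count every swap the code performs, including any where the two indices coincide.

2

pivot = data[9] = 2; i = -1
j=0: data[0]=4 > 2 → no swap
j=1: data[1]=5 > 2 → no swap
j=2: data[2]=4 > 2 → no swap
j=3: data[3]=5 > 2 → no swap
j=4: data[4]=5 > 2 → no swap
j=5: data[5]=5 > 2 → no swap
j=6: data[6]=2 ≤ 2 → i=0, swap data[0],data[6] → [2, 5, 4, 5, 5, 5, 4, 5, 5, 2]
j=7: data[7]=5 > 2 → no swap
j=8: data[8]=5 > 2 → no swap
final swap data[1],data[9] → [2, 2, 4, 5, 5, 5, 4, 5, 5, 5]; return 1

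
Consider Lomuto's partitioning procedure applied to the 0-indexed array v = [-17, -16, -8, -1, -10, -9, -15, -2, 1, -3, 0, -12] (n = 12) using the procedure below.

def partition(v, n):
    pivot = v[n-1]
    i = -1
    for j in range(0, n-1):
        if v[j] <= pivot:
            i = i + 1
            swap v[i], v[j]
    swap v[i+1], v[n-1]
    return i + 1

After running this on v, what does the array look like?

pivot = v[11] = -12; i = -1
j=0: v[0]=-17 ≤ -12 → i=0, swap v[0],v[0] (no change) → [-17, -16, -8, -1, -10, -9, -15, -2, 1, -3, 0, -12]
j=1: v[1]=-16 ≤ -12 → i=1, swap v[1],v[1] (no change) → [-17, -16, -8, -1, -10, -9, -15, -2, 1, -3, 0, -12]
j=2: v[2]=-8 > -12 → no swap
j=3: v[3]=-1 > -12 → no swap
j=4: v[4]=-10 > -12 → no swap
j=5: v[5]=-9 > -12 → no swap
j=6: v[6]=-15 ≤ -12 → i=2, swap v[2],v[6] → [-17, -16, -15, -1, -10, -9, -8, -2, 1, -3, 0, -12]
j=7: v[7]=-2 > -12 → no swap
j=8: v[8]=1 > -12 → no swap
j=9: v[9]=-3 > -12 → no swap
j=10: v[10]=0 > -12 → no swap
final swap v[3],v[11] → [-17, -16, -15, -12, -10, -9, -8, -2, 1, -3, 0, -1]; return 3

[-17, -16, -15, -12, -10, -9, -8, -2, 1, -3, 0, -1]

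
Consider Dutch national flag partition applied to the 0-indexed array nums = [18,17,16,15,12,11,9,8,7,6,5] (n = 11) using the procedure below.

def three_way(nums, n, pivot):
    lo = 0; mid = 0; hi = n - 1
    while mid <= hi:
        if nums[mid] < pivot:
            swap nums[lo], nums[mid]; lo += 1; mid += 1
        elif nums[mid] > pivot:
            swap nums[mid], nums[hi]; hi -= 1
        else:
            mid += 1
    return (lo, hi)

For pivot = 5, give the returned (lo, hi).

(0, 0)

lo=0 mid=0 hi=10
18>5: swap(0,10), hi=9 ⇒ [5,17,16,15,12,11,9,8,7,6,18]
5=5: mid=1
17>5: swap(1,9), hi=8 ⇒ [5,6,16,15,12,11,9,8,7,17,18]
6>5: swap(1,8), hi=7 ⇒ [5,7,16,15,12,11,9,8,6,17,18]
7>5: swap(1,7), hi=6 ⇒ [5,8,16,15,12,11,9,7,6,17,18]
8>5: swap(1,6), hi=5 ⇒ [5,9,16,15,12,11,8,7,6,17,18]
9>5: swap(1,5), hi=4 ⇒ [5,11,16,15,12,9,8,7,6,17,18]
11>5: swap(1,4), hi=3 ⇒ [5,12,16,15,11,9,8,7,6,17,18]
12>5: swap(1,3), hi=2 ⇒ [5,15,16,12,11,9,8,7,6,17,18]
15>5: swap(1,2), hi=1 ⇒ [5,16,15,12,11,9,8,7,6,17,18]
16>5: swap(1,1), hi=0 ⇒ [5,16,15,12,11,9,8,7,6,17,18]
done. lo=0 hi=0; nums=[5,16,15,12,11,9,8,7,6,17,18]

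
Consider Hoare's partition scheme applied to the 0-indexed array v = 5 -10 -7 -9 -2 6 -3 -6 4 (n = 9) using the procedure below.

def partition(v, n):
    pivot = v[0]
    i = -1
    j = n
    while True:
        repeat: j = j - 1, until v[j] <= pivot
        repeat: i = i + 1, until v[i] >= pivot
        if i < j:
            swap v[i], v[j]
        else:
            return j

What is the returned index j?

pivot=5
j stops at 8 (4), i stops at 0 (5); swap ⇒ 4 -10 -7 -9 -2 6 -3 -6 5
j stops at 7 (-6), i stops at 5 (6); swap ⇒ 4 -10 -7 -9 -2 -6 -3 6 5
j stops at 6, i stops at 7; i≥j ⇒ return 6. v=4 -10 -7 -9 -2 -6 -3 6 5

6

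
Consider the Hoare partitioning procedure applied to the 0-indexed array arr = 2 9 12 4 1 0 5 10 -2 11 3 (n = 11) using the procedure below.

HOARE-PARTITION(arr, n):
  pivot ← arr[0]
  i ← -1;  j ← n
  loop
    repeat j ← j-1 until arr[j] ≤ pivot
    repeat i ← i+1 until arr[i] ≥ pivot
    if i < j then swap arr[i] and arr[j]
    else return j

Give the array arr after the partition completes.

-2 0 1 4 12 9 5 10 2 11 3

pivot=2
j stops at 8 (-2), i stops at 0 (2); swap ⇒ -2 9 12 4 1 0 5 10 2 11 3
j stops at 5 (0), i stops at 1 (9); swap ⇒ -2 0 12 4 1 9 5 10 2 11 3
j stops at 4 (1), i stops at 2 (12); swap ⇒ -2 0 1 4 12 9 5 10 2 11 3
j stops at 2, i stops at 3; i≥j ⇒ return 2. arr=-2 0 1 4 12 9 5 10 2 11 3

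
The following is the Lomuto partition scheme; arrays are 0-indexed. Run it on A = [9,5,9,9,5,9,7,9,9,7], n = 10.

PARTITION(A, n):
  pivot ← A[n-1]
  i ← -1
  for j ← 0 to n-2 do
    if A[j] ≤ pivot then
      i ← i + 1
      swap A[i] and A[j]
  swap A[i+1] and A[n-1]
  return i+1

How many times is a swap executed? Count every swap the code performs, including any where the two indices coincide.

pivot = A[9] = 7; i = -1
j=0: A[0]=9 > 7 → no swap
j=1: A[1]=5 ≤ 7 → i=0, swap A[0],A[1] → [5,9,9,9,5,9,7,9,9,7]
j=2: A[2]=9 > 7 → no swap
j=3: A[3]=9 > 7 → no swap
j=4: A[4]=5 ≤ 7 → i=1, swap A[1],A[4] → [5,5,9,9,9,9,7,9,9,7]
j=5: A[5]=9 > 7 → no swap
j=6: A[6]=7 ≤ 7 → i=2, swap A[2],A[6] → [5,5,7,9,9,9,9,9,9,7]
j=7: A[7]=9 > 7 → no swap
j=8: A[8]=9 > 7 → no swap
final swap A[3],A[9] → [5,5,7,7,9,9,9,9,9,9]; return 3

4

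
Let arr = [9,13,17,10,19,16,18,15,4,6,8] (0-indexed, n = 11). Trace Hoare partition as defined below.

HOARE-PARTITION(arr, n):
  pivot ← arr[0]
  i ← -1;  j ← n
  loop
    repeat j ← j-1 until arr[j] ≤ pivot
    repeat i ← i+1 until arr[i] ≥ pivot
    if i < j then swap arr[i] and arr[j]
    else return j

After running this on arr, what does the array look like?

[8,6,4,10,19,16,18,15,17,13,9]

pivot=9
j stops at 10 (8), i stops at 0 (9); swap ⇒ [8,13,17,10,19,16,18,15,4,6,9]
j stops at 9 (6), i stops at 1 (13); swap ⇒ [8,6,17,10,19,16,18,15,4,13,9]
j stops at 8 (4), i stops at 2 (17); swap ⇒ [8,6,4,10,19,16,18,15,17,13,9]
j stops at 2, i stops at 3; i≥j ⇒ return 2. arr=[8,6,4,10,19,16,18,15,17,13,9]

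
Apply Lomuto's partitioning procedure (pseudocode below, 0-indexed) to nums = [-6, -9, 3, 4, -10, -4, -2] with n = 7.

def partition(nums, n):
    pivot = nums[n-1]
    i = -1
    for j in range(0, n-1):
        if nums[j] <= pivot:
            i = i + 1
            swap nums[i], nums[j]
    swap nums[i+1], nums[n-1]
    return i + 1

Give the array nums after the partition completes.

pivot = nums[6] = -2; i = -1
j=0: nums[0]=-6 ≤ -2 → i=0, swap nums[0],nums[0] (no change) → [-6, -9, 3, 4, -10, -4, -2]
j=1: nums[1]=-9 ≤ -2 → i=1, swap nums[1],nums[1] (no change) → [-6, -9, 3, 4, -10, -4, -2]
j=2: nums[2]=3 > -2 → no swap
j=3: nums[3]=4 > -2 → no swap
j=4: nums[4]=-10 ≤ -2 → i=2, swap nums[2],nums[4] → [-6, -9, -10, 4, 3, -4, -2]
j=5: nums[5]=-4 ≤ -2 → i=3, swap nums[3],nums[5] → [-6, -9, -10, -4, 3, 4, -2]
final swap nums[4],nums[6] → [-6, -9, -10, -4, -2, 4, 3]; return 4

[-6, -9, -10, -4, -2, 4, 3]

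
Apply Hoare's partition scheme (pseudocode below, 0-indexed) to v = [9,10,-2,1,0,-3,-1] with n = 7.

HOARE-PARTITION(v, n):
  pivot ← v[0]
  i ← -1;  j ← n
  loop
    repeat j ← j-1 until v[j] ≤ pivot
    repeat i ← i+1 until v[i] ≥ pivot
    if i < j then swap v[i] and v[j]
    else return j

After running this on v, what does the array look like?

pivot=9
j stops at 6 (-1), i stops at 0 (9); swap ⇒ [-1,10,-2,1,0,-3,9]
j stops at 5 (-3), i stops at 1 (10); swap ⇒ [-1,-3,-2,1,0,10,9]
j stops at 4, i stops at 5; i≥j ⇒ return 4. v=[-1,-3,-2,1,0,10,9]

[-1,-3,-2,1,0,10,9]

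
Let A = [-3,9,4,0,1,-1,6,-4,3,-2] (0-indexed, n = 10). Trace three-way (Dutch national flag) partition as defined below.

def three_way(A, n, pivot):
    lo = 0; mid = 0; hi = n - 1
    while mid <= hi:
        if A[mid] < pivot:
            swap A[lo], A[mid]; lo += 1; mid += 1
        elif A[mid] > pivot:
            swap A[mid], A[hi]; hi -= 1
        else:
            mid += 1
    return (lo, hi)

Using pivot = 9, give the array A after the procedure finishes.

[-3,4,0,1,-1,6,-4,3,-2,9]

pivot = 9; lo=0, mid=0, hi=9
A[mid]=-3<9: swap A[0],A[0]; lo=1,mid=1 → [-3,9,4,0,1,-1,6,-4,3,-2]
A[mid]=9=9: mid=2
A[mid]=4<9: swap A[1],A[2]; lo=2,mid=3 → [-3,4,9,0,1,-1,6,-4,3,-2]
A[mid]=0<9: swap A[2],A[3]; lo=3,mid=4 → [-3,4,0,9,1,-1,6,-4,3,-2]
A[mid]=1<9: swap A[3],A[4]; lo=4,mid=5 → [-3,4,0,1,9,-1,6,-4,3,-2]
A[mid]=-1<9: swap A[4],A[5]; lo=5,mid=6 → [-3,4,0,1,-1,9,6,-4,3,-2]
A[mid]=6<9: swap A[5],A[6]; lo=6,mid=7 → [-3,4,0,1,-1,6,9,-4,3,-2]
A[mid]=-4<9: swap A[6],A[7]; lo=7,mid=8 → [-3,4,0,1,-1,6,-4,9,3,-2]
A[mid]=3<9: swap A[7],A[8]; lo=8,mid=9 → [-3,4,0,1,-1,6,-4,3,9,-2]
A[mid]=-2<9: swap A[8],A[9]; lo=9,mid=10 → [-3,4,0,1,-1,6,-4,3,-2,9]
end: lo=9, hi=9; A = [-3,4,0,1,-1,6,-4,3,-2,9]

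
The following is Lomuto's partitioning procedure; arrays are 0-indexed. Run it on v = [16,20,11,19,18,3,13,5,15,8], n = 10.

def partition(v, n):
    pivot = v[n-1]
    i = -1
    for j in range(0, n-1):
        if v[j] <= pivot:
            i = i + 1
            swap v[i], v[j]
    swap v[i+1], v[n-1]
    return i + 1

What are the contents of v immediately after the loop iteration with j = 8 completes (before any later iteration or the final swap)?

[3,5,11,19,18,16,13,20,15,8]

pivot = v[9] = 8; i = -1
j=0: v[0]=16 > 8 → no swap
j=1: v[1]=20 > 8 → no swap
j=2: v[2]=11 > 8 → no swap
j=3: v[3]=19 > 8 → no swap
j=4: v[4]=18 > 8 → no swap
j=5: v[5]=3 ≤ 8 → i=0, swap v[0],v[5] → [3,20,11,19,18,16,13,5,15,8]
j=6: v[6]=13 > 8 → no swap
j=7: v[7]=5 ≤ 8 → i=1, swap v[1],v[7] → [3,5,11,19,18,16,13,20,15,8]
j=8: v[8]=15 > 8 → no swap
(after j=8) v = [3,5,11,19,18,16,13,20,15,8]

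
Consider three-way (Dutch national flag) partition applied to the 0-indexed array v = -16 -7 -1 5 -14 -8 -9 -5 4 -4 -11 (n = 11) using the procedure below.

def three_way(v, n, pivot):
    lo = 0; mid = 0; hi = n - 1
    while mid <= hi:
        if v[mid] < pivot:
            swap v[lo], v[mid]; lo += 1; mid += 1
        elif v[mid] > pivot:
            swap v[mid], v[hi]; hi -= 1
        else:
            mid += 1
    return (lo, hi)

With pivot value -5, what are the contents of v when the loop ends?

pivot = -5; lo=0, mid=0, hi=10
v[mid]=-16<-5: swap v[0],v[0]; lo=1,mid=1 → -16 -7 -1 5 -14 -8 -9 -5 4 -4 -11
v[mid]=-7<-5: swap v[1],v[1]; lo=2,mid=2 → -16 -7 -1 5 -14 -8 -9 -5 4 -4 -11
v[mid]=-1>-5: swap v[2],v[10]; hi=9 → -16 -7 -11 5 -14 -8 -9 -5 4 -4 -1
v[mid]=-11<-5: swap v[2],v[2]; lo=3,mid=3 → -16 -7 -11 5 -14 -8 -9 -5 4 -4 -1
v[mid]=5>-5: swap v[3],v[9]; hi=8 → -16 -7 -11 -4 -14 -8 -9 -5 4 5 -1
v[mid]=-4>-5: swap v[3],v[8]; hi=7 → -16 -7 -11 4 -14 -8 -9 -5 -4 5 -1
v[mid]=4>-5: swap v[3],v[7]; hi=6 → -16 -7 -11 -5 -14 -8 -9 4 -4 5 -1
v[mid]=-5=-5: mid=4
v[mid]=-14<-5: swap v[3],v[4]; lo=4,mid=5 → -16 -7 -11 -14 -5 -8 -9 4 -4 5 -1
v[mid]=-8<-5: swap v[4],v[5]; lo=5,mid=6 → -16 -7 -11 -14 -8 -5 -9 4 -4 5 -1
v[mid]=-9<-5: swap v[5],v[6]; lo=6,mid=7 → -16 -7 -11 -14 -8 -9 -5 4 -4 5 -1
end: lo=6, hi=6; v = -16 -7 -11 -14 -8 -9 -5 4 -4 5 -1

-16 -7 -11 -14 -8 -9 -5 4 -4 5 -1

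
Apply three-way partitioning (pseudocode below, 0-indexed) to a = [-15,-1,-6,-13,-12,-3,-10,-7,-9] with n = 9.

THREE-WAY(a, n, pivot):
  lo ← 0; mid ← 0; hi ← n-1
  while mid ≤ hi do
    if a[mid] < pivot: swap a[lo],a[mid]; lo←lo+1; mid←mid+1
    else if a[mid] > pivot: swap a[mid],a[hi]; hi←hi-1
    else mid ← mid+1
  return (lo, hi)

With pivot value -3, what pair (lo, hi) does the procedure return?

lo=0 mid=0 hi=8
-15<-3: swap(0,0), lo=1 mid=1 ⇒ [-15,-1,-6,-13,-12,-3,-10,-7,-9]
-1>-3: swap(1,8), hi=7 ⇒ [-15,-9,-6,-13,-12,-3,-10,-7,-1]
-9<-3: swap(1,1), lo=2 mid=2 ⇒ [-15,-9,-6,-13,-12,-3,-10,-7,-1]
-6<-3: swap(2,2), lo=3 mid=3 ⇒ [-15,-9,-6,-13,-12,-3,-10,-7,-1]
-13<-3: swap(3,3), lo=4 mid=4 ⇒ [-15,-9,-6,-13,-12,-3,-10,-7,-1]
-12<-3: swap(4,4), lo=5 mid=5 ⇒ [-15,-9,-6,-13,-12,-3,-10,-7,-1]
-3=-3: mid=6
-10<-3: swap(5,6), lo=6 mid=7 ⇒ [-15,-9,-6,-13,-12,-10,-3,-7,-1]
-7<-3: swap(6,7), lo=7 mid=8 ⇒ [-15,-9,-6,-13,-12,-10,-7,-3,-1]
done. lo=7 hi=7; a=[-15,-9,-6,-13,-12,-10,-7,-3,-1]

(7, 7)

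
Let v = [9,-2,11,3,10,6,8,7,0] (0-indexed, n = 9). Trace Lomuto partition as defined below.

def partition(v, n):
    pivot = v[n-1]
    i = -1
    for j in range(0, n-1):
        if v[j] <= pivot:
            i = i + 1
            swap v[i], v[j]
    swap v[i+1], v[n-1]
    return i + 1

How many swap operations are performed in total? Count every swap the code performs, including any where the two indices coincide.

pivot=0, i=-1
j=0: 9>0, skip
j=1: -2≤0, i=0, swap(0,1) ⇒ [-2,9,11,3,10,6,8,7,0]
j=2: 11>0, skip
j=3: 3>0, skip
j=4: 10>0, skip
j=5: 6>0, skip
j=6: 8>0, skip
j=7: 7>0, skip
swap(1,8) ⇒ [-2,0,11,3,10,6,8,7,9]; return 1

2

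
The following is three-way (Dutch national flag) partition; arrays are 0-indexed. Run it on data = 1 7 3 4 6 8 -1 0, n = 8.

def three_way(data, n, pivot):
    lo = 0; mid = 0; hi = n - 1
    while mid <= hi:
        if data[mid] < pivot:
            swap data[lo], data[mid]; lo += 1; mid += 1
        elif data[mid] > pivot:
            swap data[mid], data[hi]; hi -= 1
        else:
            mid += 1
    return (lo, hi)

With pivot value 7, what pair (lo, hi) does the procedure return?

(6, 6)

lo=0 mid=0 hi=7
1<7: swap(0,0), lo=1 mid=1 ⇒ 1 7 3 4 6 8 -1 0
7=7: mid=2
3<7: swap(1,2), lo=2 mid=3 ⇒ 1 3 7 4 6 8 -1 0
4<7: swap(2,3), lo=3 mid=4 ⇒ 1 3 4 7 6 8 -1 0
6<7: swap(3,4), lo=4 mid=5 ⇒ 1 3 4 6 7 8 -1 0
8>7: swap(5,7), hi=6 ⇒ 1 3 4 6 7 0 -1 8
0<7: swap(4,5), lo=5 mid=6 ⇒ 1 3 4 6 0 7 -1 8
-1<7: swap(5,6), lo=6 mid=7 ⇒ 1 3 4 6 0 -1 7 8
done. lo=6 hi=6; data=1 3 4 6 0 -1 7 8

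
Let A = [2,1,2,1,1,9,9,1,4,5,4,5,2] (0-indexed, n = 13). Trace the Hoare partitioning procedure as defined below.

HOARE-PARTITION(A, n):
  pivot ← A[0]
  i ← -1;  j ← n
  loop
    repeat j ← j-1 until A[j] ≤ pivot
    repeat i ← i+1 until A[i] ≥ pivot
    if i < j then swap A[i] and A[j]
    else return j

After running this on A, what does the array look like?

[2,1,1,1,1,9,9,2,4,5,4,5,2]

pivot=2
j stops at 12 (2), i stops at 0 (2); swap ⇒ [2,1,2,1,1,9,9,1,4,5,4,5,2]
j stops at 7 (1), i stops at 2 (2); swap ⇒ [2,1,1,1,1,9,9,2,4,5,4,5,2]
j stops at 4, i stops at 5; i≥j ⇒ return 4. A=[2,1,1,1,1,9,9,2,4,5,4,5,2]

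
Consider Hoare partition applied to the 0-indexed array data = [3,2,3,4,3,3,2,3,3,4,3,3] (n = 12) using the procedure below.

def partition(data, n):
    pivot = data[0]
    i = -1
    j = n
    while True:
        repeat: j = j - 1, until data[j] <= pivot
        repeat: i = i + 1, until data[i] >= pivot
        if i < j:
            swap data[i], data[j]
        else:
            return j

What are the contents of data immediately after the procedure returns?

pivot = data[0] = 3; i = -1, j = 12
j→11 (data[11]=3≤3), i→0 (data[0]=3≥3); i<j, swap → [3,2,3,4,3,3,2,3,3,4,3,3]
j→10 (data[10]=3≤3), i→2 (data[2]=3≥3); i<j, swap → [3,2,3,4,3,3,2,3,3,4,3,3]
j→8 (data[8]=3≤3), i→3 (data[3]=4≥3); i<j, swap → [3,2,3,3,3,3,2,3,4,4,3,3]
j→7 (data[7]=3≤3), i→4 (data[4]=3≥3); i<j, swap → [3,2,3,3,3,3,2,3,4,4,3,3]
j→6 (data[6]=2≤3), i→5 (data[5]=3≥3); i<j, swap → [3,2,3,3,3,2,3,3,4,4,3,3]
j→5, i→6; i≥j, return j=5. data = [3,2,3,3,3,2,3,3,4,4,3,3]

[3,2,3,3,3,2,3,3,4,4,3,3]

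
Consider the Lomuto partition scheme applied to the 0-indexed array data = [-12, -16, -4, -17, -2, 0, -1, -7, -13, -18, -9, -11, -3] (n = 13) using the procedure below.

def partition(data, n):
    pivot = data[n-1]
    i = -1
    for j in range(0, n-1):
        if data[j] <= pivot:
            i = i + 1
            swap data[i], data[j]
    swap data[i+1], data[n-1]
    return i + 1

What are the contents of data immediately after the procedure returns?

pivot=-3, i=-1
j=0: -12≤-3, i=0, swap(0,0) ⇒ [-12, -16, -4, -17, -2, 0, -1, -7, -13, -18, -9, -11, -3]
j=1: -16≤-3, i=1, swap(1,1) ⇒ [-12, -16, -4, -17, -2, 0, -1, -7, -13, -18, -9, -11, -3]
j=2: -4≤-3, i=2, swap(2,2) ⇒ [-12, -16, -4, -17, -2, 0, -1, -7, -13, -18, -9, -11, -3]
j=3: -17≤-3, i=3, swap(3,3) ⇒ [-12, -16, -4, -17, -2, 0, -1, -7, -13, -18, -9, -11, -3]
j=4: -2>-3, skip
j=5: 0>-3, skip
j=6: -1>-3, skip
j=7: -7≤-3, i=4, swap(4,7) ⇒ [-12, -16, -4, -17, -7, 0, -1, -2, -13, -18, -9, -11, -3]
j=8: -13≤-3, i=5, swap(5,8) ⇒ [-12, -16, -4, -17, -7, -13, -1, -2, 0, -18, -9, -11, -3]
j=9: -18≤-3, i=6, swap(6,9) ⇒ [-12, -16, -4, -17, -7, -13, -18, -2, 0, -1, -9, -11, -3]
j=10: -9≤-3, i=7, swap(7,10) ⇒ [-12, -16, -4, -17, -7, -13, -18, -9, 0, -1, -2, -11, -3]
j=11: -11≤-3, i=8, swap(8,11) ⇒ [-12, -16, -4, -17, -7, -13, -18, -9, -11, -1, -2, 0, -3]
swap(9,12) ⇒ [-12, -16, -4, -17, -7, -13, -18, -9, -11, -3, -2, 0, -1]; return 9

[-12, -16, -4, -17, -7, -13, -18, -9, -11, -3, -2, 0, -1]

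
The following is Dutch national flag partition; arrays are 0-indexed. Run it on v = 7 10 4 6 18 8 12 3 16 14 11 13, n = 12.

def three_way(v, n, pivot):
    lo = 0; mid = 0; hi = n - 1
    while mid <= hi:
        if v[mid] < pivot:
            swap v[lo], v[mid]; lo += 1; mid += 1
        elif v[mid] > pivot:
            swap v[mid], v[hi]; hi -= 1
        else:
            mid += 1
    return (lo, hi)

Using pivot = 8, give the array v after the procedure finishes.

pivot = 8; lo=0, mid=0, hi=11
v[mid]=7<8: swap v[0],v[0]; lo=1,mid=1 → 7 10 4 6 18 8 12 3 16 14 11 13
v[mid]=10>8: swap v[1],v[11]; hi=10 → 7 13 4 6 18 8 12 3 16 14 11 10
v[mid]=13>8: swap v[1],v[10]; hi=9 → 7 11 4 6 18 8 12 3 16 14 13 10
v[mid]=11>8: swap v[1],v[9]; hi=8 → 7 14 4 6 18 8 12 3 16 11 13 10
v[mid]=14>8: swap v[1],v[8]; hi=7 → 7 16 4 6 18 8 12 3 14 11 13 10
v[mid]=16>8: swap v[1],v[7]; hi=6 → 7 3 4 6 18 8 12 16 14 11 13 10
v[mid]=3<8: swap v[1],v[1]; lo=2,mid=2 → 7 3 4 6 18 8 12 16 14 11 13 10
v[mid]=4<8: swap v[2],v[2]; lo=3,mid=3 → 7 3 4 6 18 8 12 16 14 11 13 10
v[mid]=6<8: swap v[3],v[3]; lo=4,mid=4 → 7 3 4 6 18 8 12 16 14 11 13 10
v[mid]=18>8: swap v[4],v[6]; hi=5 → 7 3 4 6 12 8 18 16 14 11 13 10
v[mid]=12>8: swap v[4],v[5]; hi=4 → 7 3 4 6 8 12 18 16 14 11 13 10
v[mid]=8=8: mid=5
end: lo=4, hi=4; v = 7 3 4 6 8 12 18 16 14 11 13 10

7 3 4 6 8 12 18 16 14 11 13 10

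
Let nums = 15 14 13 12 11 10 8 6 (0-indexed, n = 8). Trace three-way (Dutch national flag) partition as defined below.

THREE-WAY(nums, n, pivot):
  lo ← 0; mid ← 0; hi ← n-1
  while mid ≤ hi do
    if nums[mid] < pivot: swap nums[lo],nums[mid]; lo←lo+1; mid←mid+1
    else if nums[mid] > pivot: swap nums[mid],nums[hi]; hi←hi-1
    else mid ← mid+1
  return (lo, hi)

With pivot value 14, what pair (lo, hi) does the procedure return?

(6, 6)

lo=0 mid=0 hi=7
15>14: swap(0,7), hi=6 ⇒ 6 14 13 12 11 10 8 15
6<14: swap(0,0), lo=1 mid=1 ⇒ 6 14 13 12 11 10 8 15
14=14: mid=2
13<14: swap(1,2), lo=2 mid=3 ⇒ 6 13 14 12 11 10 8 15
12<14: swap(2,3), lo=3 mid=4 ⇒ 6 13 12 14 11 10 8 15
11<14: swap(3,4), lo=4 mid=5 ⇒ 6 13 12 11 14 10 8 15
10<14: swap(4,5), lo=5 mid=6 ⇒ 6 13 12 11 10 14 8 15
8<14: swap(5,6), lo=6 mid=7 ⇒ 6 13 12 11 10 8 14 15
done. lo=6 hi=6; nums=6 13 12 11 10 8 14 15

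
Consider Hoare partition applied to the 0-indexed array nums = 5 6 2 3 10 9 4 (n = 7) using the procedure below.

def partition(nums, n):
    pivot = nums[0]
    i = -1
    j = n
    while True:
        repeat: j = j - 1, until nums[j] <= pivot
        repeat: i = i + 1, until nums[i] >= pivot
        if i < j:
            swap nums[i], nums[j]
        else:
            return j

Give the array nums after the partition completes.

pivot=5
j stops at 6 (4), i stops at 0 (5); swap ⇒ 4 6 2 3 10 9 5
j stops at 3 (3), i stops at 1 (6); swap ⇒ 4 3 2 6 10 9 5
j stops at 2, i stops at 3; i≥j ⇒ return 2. nums=4 3 2 6 10 9 5

4 3 2 6 10 9 5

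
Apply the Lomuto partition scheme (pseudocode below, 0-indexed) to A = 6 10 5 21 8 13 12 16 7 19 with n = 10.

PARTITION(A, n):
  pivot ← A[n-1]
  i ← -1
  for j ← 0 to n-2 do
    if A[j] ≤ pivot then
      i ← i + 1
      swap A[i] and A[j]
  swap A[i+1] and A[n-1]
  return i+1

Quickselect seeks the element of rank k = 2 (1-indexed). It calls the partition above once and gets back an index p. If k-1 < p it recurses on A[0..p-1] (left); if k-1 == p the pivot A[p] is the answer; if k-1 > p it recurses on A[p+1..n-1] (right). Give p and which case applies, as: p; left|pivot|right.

pivot = A[9] = 19; i = -1
j=0: A[0]=6 ≤ 19 → i=0, swap A[0],A[0] (no change) → 6 10 5 21 8 13 12 16 7 19
j=1: A[1]=10 ≤ 19 → i=1, swap A[1],A[1] (no change) → 6 10 5 21 8 13 12 16 7 19
j=2: A[2]=5 ≤ 19 → i=2, swap A[2],A[2] (no change) → 6 10 5 21 8 13 12 16 7 19
j=3: A[3]=21 > 19 → no swap
j=4: A[4]=8 ≤ 19 → i=3, swap A[3],A[4] → 6 10 5 8 21 13 12 16 7 19
j=5: A[5]=13 ≤ 19 → i=4, swap A[4],A[5] → 6 10 5 8 13 21 12 16 7 19
j=6: A[6]=12 ≤ 19 → i=5, swap A[5],A[6] → 6 10 5 8 13 12 21 16 7 19
j=7: A[7]=16 ≤ 19 → i=6, swap A[6],A[7] → 6 10 5 8 13 12 16 21 7 19
j=8: A[8]=7 ≤ 19 → i=7, swap A[7],A[8] → 6 10 5 8 13 12 16 7 21 19
final swap A[8],A[9] → 6 10 5 8 13 12 16 7 19 21; return 8
p = 8; k-1 = 1 < 8 ⇒ left

8; left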